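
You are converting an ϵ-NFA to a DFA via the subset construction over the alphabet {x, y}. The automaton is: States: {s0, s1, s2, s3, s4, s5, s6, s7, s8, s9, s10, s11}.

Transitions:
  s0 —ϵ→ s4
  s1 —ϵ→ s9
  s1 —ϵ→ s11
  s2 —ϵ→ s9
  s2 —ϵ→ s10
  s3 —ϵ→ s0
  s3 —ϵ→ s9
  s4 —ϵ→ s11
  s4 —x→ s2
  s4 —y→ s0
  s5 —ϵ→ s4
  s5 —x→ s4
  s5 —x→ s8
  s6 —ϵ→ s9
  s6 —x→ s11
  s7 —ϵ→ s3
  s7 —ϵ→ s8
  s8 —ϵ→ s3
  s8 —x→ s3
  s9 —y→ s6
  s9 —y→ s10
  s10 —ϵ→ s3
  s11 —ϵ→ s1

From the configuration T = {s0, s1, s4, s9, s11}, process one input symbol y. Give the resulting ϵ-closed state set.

s4 on y → {s0}.
s9 on y → {s6, s10}.
No y-transition from s0, s1, s11.
Union after reading y: {s0, s6, s10}.
Now take the ϵ-closure:
From s0 via ϵ: add s4.
From s6 via ϵ: add s9.
From s10 via ϵ: add s3.
From s4 via ϵ: add s11.
From s11 via ϵ: add s1.
No new states can be added; the closed set is {s0, s1, s3, s4, s6, s9, s10, s11}.

{s0, s1, s3, s4, s6, s9, s10, s11}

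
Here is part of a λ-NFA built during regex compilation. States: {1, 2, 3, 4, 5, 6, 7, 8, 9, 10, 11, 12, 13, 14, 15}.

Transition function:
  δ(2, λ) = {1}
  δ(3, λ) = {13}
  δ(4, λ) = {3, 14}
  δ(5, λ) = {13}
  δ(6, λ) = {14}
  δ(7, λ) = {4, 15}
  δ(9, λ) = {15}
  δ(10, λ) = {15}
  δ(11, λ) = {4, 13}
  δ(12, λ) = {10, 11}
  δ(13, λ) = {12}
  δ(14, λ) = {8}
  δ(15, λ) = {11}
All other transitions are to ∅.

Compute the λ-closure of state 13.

Start with {13}.
From 13 via λ: add 12.
From 12 via λ: add 10, 11.
From 10 via λ: add 15.
From 11 via λ: add 4.
From 4 via λ: add 3, 14.
From 14 via λ: add 8.
No new states can be added; the closed set is {3, 4, 8, 10, 11, 12, 13, 14, 15}.

{3, 4, 8, 10, 11, 12, 13, 14, 15}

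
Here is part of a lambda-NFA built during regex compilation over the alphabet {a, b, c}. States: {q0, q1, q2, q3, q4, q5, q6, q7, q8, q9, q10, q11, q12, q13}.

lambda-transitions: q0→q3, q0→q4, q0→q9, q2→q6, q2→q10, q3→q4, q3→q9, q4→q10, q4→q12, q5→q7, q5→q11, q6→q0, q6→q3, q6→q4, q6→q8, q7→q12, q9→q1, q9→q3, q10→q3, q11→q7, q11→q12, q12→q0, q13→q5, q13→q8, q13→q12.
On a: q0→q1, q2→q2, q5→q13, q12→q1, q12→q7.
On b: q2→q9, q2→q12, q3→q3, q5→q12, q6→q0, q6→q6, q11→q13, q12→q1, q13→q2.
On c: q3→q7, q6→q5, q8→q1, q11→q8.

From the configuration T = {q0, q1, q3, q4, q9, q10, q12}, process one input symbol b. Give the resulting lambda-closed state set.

{q0, q1, q3, q4, q9, q10, q12}

q3 on b → {q3}.
q12 on b → {q1}.
No b-transition from q0, q1, q4, q9, q10.
Union after reading b: {q1, q3}.
Now take the lambda-closure:
From q3 via lambda: add q4, q9.
From q4 via lambda: add q10, q12.
From q12 via lambda: add q0.
No new states can be added; the closed set is {q0, q1, q3, q4, q9, q10, q12}.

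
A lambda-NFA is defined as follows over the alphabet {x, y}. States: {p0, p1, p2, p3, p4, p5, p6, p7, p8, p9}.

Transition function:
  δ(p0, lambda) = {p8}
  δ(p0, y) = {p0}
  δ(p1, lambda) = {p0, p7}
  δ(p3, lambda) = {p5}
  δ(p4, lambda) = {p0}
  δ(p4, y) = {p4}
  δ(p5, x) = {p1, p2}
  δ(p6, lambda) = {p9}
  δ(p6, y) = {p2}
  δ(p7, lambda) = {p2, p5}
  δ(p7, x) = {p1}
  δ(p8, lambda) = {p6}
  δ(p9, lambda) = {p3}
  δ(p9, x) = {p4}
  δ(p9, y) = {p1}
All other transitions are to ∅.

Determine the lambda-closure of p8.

{p3, p5, p6, p8, p9}

Start with {p8}.
From p8 via lambda: add p6.
From p6 via lambda: add p9.
From p9 via lambda: add p3.
From p3 via lambda: add p5.
No new states can be added; the closed set is {p3, p5, p6, p8, p9}.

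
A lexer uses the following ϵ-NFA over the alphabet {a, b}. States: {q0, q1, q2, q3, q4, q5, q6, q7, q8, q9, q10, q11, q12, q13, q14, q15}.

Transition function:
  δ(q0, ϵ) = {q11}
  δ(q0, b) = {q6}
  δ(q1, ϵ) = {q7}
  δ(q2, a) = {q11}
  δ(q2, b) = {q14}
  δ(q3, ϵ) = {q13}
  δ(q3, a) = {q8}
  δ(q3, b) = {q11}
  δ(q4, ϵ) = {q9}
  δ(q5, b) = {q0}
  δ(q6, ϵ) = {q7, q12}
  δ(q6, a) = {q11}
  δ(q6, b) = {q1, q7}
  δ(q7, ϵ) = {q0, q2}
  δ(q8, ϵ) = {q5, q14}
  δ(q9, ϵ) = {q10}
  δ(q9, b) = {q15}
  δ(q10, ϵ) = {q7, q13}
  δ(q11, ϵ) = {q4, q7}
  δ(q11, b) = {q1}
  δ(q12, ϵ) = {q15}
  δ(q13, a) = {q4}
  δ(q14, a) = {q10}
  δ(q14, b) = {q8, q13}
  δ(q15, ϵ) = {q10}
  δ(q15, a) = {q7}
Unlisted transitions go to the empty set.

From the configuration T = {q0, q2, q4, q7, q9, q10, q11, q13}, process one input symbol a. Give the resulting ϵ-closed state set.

q2 on a → {q11}.
q13 on a → {q4}.
No a-transition from q0, q4, q7, q9, q10, q11.
Union after reading a: {q4, q11}.
Now take the ϵ-closure:
From q4 via ϵ: add q9.
From q11 via ϵ: add q7.
From q7 via ϵ: add q0, q2.
From q9 via ϵ: add q10.
From q10 via ϵ: add q13.
No new states can be added; the closed set is {q0, q2, q4, q7, q9, q10, q11, q13}.

{q0, q2, q4, q7, q9, q10, q11, q13}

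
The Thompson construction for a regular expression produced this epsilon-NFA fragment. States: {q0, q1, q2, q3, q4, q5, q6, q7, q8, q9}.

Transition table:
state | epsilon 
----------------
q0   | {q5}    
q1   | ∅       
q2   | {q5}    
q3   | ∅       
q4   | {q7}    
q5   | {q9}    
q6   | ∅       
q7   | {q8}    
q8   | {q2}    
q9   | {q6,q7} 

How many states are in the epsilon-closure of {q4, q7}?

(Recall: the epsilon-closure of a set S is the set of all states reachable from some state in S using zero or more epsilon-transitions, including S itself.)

Start with {q4, q7}.
From q7 via epsilon: add q8.
From q8 via epsilon: add q2.
From q2 via epsilon: add q5.
From q5 via epsilon: add q9.
From q9 via epsilon: add q6.
epsilon-closure = {q2, q4, q5, q6, q7, q8, q9}, which has 7 states.

7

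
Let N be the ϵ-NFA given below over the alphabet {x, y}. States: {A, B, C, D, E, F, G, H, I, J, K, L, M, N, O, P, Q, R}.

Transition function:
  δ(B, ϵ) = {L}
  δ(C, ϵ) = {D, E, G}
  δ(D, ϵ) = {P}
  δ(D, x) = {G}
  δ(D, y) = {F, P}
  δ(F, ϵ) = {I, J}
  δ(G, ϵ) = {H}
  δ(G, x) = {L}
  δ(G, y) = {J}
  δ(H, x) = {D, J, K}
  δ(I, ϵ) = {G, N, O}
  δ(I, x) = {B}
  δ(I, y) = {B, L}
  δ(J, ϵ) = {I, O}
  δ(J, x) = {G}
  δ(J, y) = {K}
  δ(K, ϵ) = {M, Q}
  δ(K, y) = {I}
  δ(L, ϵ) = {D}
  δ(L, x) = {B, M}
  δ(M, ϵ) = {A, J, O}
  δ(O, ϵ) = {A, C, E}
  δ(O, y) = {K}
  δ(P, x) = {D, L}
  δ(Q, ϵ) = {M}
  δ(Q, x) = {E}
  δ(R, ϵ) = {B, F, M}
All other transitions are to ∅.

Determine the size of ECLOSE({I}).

10

Start with {I}.
From I via ϵ: add G, N, O.
From G via ϵ: add H.
From O via ϵ: add A, C, E.
From C via ϵ: add D.
From D via ϵ: add P.
ϵ-closure = {A, C, D, E, G, H, I, N, O, P}, which has 10 states.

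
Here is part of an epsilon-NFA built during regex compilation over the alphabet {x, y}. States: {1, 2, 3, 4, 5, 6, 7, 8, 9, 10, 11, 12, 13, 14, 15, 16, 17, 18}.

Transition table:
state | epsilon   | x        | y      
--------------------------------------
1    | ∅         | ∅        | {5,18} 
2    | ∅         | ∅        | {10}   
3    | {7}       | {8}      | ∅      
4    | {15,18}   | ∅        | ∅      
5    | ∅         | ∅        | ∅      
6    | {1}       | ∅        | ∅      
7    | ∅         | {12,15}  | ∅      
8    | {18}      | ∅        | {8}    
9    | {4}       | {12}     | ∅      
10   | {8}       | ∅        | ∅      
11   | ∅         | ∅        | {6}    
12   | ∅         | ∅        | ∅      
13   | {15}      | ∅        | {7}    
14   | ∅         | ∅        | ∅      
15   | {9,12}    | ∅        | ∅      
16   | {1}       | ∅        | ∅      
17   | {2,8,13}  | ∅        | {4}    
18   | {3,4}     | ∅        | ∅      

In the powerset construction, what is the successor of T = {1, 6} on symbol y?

1 on y → {5, 18}.
No y-transition from 6.
Union after reading y: {5, 18}.
Now take the epsilon-closure:
From 18 via epsilon: add 3, 4.
From 3 via epsilon: add 7.
From 4 via epsilon: add 15.
From 15 via epsilon: add 9, 12.
No new states can be added; the closed set is {3, 4, 5, 7, 9, 12, 15, 18}.

{3, 4, 5, 7, 9, 12, 15, 18}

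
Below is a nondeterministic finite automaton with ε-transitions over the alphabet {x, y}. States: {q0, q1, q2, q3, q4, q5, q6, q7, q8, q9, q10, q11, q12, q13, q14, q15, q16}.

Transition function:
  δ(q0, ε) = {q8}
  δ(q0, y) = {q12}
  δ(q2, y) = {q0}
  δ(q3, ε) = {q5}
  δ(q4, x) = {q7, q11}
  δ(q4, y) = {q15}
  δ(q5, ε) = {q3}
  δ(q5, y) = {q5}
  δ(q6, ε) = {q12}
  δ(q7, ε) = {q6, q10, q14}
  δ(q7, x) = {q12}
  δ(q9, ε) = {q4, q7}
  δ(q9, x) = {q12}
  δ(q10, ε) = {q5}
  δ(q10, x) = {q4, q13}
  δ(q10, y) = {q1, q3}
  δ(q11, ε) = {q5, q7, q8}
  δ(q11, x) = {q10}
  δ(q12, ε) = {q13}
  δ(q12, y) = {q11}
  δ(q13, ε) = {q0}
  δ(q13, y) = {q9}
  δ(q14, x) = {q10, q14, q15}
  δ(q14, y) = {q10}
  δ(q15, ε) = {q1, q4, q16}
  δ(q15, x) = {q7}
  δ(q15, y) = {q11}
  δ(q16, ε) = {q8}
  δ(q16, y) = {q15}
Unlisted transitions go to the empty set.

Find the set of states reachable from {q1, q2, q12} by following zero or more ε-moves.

{q0, q1, q2, q8, q12, q13}

Start with {q1, q2, q12}.
From q12 via ε: add q13.
From q13 via ε: add q0.
From q0 via ε: add q8.
No new states can be added; the closed set is {q0, q1, q2, q8, q12, q13}.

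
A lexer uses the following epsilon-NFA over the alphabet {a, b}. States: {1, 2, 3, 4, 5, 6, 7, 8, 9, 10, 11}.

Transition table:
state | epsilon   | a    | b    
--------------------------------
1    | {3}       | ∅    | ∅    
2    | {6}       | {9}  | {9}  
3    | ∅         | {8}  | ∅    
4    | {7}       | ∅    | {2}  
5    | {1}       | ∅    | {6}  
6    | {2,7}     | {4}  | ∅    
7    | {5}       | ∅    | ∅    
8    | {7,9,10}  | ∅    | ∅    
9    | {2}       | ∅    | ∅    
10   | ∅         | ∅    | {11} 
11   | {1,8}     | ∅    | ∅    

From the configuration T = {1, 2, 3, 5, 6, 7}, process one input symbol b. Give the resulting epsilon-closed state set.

{1, 2, 3, 5, 6, 7, 9}

2 on b → {9}.
5 on b → {6}.
No b-transition from 1, 3, 6, 7.
Union after reading b: {6, 9}.
Now take the epsilon-closure:
From 6 via epsilon: add 2, 7.
From 7 via epsilon: add 5.
From 5 via epsilon: add 1.
From 1 via epsilon: add 3.
No new states can be added; the closed set is {1, 2, 3, 5, 6, 7, 9}.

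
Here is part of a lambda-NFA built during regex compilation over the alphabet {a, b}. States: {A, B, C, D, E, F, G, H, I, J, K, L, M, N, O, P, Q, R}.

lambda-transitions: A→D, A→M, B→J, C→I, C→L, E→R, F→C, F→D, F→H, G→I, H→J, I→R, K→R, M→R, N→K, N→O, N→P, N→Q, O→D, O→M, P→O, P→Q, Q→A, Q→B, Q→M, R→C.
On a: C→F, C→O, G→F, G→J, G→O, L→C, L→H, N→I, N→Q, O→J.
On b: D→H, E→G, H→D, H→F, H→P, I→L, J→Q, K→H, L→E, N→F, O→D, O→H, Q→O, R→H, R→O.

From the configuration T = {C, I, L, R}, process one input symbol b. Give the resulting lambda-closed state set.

{C, D, E, H, I, J, L, M, O, R}

I on b → {L}.
L on b → {E}.
R on b → {H, O}.
No b-transition from C.
Union after reading b: {E, H, L, O}.
Now take the lambda-closure:
From E via lambda: add R.
From H via lambda: add J.
From O via lambda: add D, M.
From R via lambda: add C.
From C via lambda: add I.
No new states can be added; the closed set is {C, D, E, H, I, J, L, M, O, R}.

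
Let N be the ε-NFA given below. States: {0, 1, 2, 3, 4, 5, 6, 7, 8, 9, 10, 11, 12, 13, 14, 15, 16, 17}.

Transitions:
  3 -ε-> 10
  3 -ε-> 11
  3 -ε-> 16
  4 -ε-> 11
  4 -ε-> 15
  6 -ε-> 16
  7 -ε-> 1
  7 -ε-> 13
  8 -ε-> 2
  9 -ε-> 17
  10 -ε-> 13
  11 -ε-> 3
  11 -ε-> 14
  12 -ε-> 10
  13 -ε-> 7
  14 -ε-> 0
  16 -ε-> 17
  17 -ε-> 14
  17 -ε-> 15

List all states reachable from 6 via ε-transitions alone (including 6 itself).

Start with {6}.
From 6 via ε: add 16.
From 16 via ε: add 17.
From 17 via ε: add 14, 15.
From 14 via ε: add 0.
No new states can be added; the closed set is {0, 6, 14, 15, 16, 17}.

{0, 6, 14, 15, 16, 17}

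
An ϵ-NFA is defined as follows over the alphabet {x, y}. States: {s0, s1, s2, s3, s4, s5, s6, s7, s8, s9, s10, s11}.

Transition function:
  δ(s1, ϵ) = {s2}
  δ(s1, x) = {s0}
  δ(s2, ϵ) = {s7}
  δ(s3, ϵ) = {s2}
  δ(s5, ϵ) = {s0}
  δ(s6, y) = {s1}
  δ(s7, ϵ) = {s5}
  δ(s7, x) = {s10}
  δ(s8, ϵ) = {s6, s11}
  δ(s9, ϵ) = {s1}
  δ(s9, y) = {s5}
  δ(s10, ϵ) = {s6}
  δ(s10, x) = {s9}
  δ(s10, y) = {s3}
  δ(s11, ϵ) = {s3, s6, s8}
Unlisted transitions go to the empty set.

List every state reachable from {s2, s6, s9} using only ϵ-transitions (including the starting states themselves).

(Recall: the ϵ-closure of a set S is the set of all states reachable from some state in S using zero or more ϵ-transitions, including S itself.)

{s0, s1, s2, s5, s6, s7, s9}

Start with {s2, s6, s9}.
From s2 via ϵ: add s7.
From s9 via ϵ: add s1.
From s7 via ϵ: add s5.
From s5 via ϵ: add s0.
No new states can be added; the closed set is {s0, s1, s2, s5, s6, s7, s9}.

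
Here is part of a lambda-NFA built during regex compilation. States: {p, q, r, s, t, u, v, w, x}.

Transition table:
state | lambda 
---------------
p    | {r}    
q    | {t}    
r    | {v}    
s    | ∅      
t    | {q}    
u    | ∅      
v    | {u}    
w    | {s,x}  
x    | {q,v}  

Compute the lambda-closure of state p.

{p, r, u, v}

Start with {p}.
From p via lambda: add r.
From r via lambda: add v.
From v via lambda: add u.
No new states can be added; the closed set is {p, r, u, v}.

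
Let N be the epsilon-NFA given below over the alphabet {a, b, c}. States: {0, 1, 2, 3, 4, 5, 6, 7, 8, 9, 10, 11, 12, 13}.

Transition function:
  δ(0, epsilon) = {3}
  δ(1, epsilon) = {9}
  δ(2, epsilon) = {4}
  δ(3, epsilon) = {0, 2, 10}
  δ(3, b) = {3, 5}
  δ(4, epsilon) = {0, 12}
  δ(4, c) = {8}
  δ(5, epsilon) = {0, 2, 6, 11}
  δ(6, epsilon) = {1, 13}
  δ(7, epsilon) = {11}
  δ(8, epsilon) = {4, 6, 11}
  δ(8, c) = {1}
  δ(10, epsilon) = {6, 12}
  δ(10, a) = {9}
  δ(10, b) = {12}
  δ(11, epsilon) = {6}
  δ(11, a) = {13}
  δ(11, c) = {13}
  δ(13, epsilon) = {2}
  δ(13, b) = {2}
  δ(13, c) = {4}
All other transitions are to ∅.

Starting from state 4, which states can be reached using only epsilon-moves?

Start with {4}.
From 4 via epsilon: add 0, 12.
From 0 via epsilon: add 3.
From 3 via epsilon: add 2, 10.
From 10 via epsilon: add 6.
From 6 via epsilon: add 1, 13.
From 1 via epsilon: add 9.
No new states can be added; the closed set is {0, 1, 2, 3, 4, 6, 9, 10, 12, 13}.

{0, 1, 2, 3, 4, 6, 9, 10, 12, 13}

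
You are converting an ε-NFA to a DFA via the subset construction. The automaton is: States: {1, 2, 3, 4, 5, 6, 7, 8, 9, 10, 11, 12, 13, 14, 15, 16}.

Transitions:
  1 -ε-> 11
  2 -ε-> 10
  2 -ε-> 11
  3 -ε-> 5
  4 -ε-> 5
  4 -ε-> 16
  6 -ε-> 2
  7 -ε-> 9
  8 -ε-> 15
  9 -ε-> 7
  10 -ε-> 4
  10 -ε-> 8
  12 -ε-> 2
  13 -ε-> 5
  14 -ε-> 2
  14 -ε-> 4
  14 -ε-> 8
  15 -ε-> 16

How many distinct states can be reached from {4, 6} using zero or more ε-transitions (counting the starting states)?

9

Start with {4, 6}.
From 4 via ε: add 5, 16.
From 6 via ε: add 2.
From 2 via ε: add 10, 11.
From 10 via ε: add 8.
From 8 via ε: add 15.
ε-closure = {2, 4, 5, 6, 8, 10, 11, 15, 16}, which has 9 states.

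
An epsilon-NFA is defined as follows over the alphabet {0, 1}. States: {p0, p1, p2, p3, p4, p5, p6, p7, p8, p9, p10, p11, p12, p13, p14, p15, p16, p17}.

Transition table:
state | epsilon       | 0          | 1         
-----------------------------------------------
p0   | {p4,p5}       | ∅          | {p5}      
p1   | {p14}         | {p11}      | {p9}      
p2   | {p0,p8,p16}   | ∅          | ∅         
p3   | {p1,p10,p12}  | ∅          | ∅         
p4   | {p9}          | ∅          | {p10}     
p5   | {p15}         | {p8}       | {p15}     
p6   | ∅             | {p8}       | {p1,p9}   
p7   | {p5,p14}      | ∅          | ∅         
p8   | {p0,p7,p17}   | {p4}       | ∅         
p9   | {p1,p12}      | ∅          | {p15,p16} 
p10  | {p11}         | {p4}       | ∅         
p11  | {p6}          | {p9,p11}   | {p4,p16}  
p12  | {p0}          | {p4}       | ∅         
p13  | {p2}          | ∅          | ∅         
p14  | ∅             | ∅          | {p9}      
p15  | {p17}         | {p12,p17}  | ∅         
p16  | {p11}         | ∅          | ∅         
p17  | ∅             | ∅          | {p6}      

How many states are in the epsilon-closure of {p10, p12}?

12

Start with {p10, p12}.
From p10 via epsilon: add p11.
From p12 via epsilon: add p0.
From p0 via epsilon: add p4, p5.
From p11 via epsilon: add p6.
From p4 via epsilon: add p9.
From p5 via epsilon: add p15.
From p9 via epsilon: add p1.
From p15 via epsilon: add p17.
From p1 via epsilon: add p14.
epsilon-closure = {p0, p1, p4, p5, p6, p9, p10, p11, p12, p14, p15, p17}, which has 12 states.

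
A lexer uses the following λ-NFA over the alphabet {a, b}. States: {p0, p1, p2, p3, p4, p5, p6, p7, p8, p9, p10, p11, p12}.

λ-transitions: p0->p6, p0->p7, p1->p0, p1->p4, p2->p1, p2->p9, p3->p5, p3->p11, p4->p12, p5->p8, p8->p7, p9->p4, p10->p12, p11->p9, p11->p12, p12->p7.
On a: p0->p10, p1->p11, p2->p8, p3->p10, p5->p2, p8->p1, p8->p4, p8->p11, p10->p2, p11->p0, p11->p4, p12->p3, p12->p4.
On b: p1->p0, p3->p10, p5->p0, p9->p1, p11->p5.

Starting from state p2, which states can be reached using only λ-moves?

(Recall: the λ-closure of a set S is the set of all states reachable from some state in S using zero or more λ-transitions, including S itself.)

Start with {p2}.
From p2 via λ: add p1, p9.
From p1 via λ: add p0, p4.
From p0 via λ: add p6, p7.
From p4 via λ: add p12.
No new states can be added; the closed set is {p0, p1, p2, p4, p6, p7, p9, p12}.

{p0, p1, p2, p4, p6, p7, p9, p12}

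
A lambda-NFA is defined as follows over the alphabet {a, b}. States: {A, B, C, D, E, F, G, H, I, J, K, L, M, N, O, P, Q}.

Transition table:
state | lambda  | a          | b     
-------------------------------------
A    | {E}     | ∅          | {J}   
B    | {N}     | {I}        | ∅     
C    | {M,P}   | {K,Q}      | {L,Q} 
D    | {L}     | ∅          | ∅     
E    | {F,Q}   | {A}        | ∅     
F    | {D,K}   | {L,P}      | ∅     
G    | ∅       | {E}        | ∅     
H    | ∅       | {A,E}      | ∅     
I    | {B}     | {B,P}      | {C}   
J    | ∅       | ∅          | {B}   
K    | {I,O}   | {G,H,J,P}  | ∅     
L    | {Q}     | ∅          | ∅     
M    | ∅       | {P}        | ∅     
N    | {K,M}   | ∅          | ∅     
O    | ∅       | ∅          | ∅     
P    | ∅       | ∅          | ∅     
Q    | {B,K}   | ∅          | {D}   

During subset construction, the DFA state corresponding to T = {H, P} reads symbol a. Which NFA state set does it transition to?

H on a → {A, E}.
No a-transition from P.
Union after reading a: {A, E}.
Now take the lambda-closure:
From E via lambda: add F, Q.
From F via lambda: add D, K.
From Q via lambda: add B.
From B via lambda: add N.
From D via lambda: add L.
From K via lambda: add I, O.
From N via lambda: add M.
No new states can be added; the closed set is {A, B, D, E, F, I, K, L, M, N, O, Q}.

{A, B, D, E, F, I, K, L, M, N, O, Q}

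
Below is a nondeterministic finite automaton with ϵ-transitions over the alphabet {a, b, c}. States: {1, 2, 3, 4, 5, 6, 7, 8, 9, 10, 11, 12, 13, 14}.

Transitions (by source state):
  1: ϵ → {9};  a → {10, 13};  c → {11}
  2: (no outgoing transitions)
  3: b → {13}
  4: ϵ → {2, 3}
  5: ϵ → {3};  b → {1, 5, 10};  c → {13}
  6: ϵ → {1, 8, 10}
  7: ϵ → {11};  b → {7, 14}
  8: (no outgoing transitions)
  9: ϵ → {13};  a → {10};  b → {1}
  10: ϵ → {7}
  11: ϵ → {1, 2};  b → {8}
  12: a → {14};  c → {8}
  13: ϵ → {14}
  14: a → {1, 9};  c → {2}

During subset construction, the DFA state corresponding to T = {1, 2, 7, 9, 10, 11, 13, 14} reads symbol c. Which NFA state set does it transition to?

1 on c → {11}.
14 on c → {2}.
No c-transition from 2, 7, 9, 10, 11, 13.
Union after reading c: {2, 11}.
Now take the ϵ-closure:
From 11 via ϵ: add 1.
From 1 via ϵ: add 9.
From 9 via ϵ: add 13.
From 13 via ϵ: add 14.
No new states can be added; the closed set is {1, 2, 9, 11, 13, 14}.

{1, 2, 9, 11, 13, 14}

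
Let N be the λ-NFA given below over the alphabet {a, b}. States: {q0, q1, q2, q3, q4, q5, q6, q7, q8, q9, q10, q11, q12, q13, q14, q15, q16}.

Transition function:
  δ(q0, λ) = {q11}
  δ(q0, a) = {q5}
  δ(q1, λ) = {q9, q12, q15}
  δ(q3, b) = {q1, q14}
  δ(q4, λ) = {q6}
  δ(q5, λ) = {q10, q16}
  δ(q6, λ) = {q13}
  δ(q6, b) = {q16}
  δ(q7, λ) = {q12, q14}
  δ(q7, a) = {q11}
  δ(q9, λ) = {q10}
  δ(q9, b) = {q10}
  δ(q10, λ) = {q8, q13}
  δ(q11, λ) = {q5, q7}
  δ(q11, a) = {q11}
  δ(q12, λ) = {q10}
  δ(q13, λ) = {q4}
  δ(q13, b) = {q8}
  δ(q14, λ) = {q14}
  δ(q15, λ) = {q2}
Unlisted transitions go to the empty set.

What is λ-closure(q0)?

{q0, q4, q5, q6, q7, q8, q10, q11, q12, q13, q14, q16}

Start with {q0}.
From q0 via λ: add q11.
From q11 via λ: add q5, q7.
From q5 via λ: add q10, q16.
From q7 via λ: add q12, q14.
From q10 via λ: add q8, q13.
From q13 via λ: add q4.
From q4 via λ: add q6.
No new states can be added; the closed set is {q0, q4, q5, q6, q7, q8, q10, q11, q12, q13, q14, q16}.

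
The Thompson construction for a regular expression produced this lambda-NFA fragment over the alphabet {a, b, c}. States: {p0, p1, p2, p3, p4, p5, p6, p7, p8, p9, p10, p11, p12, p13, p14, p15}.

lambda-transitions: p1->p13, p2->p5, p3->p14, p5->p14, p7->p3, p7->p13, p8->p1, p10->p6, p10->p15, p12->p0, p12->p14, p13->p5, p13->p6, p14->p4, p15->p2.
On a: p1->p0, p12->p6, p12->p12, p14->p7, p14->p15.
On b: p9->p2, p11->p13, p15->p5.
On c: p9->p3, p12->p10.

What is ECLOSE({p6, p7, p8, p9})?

Start with {p6, p7, p8, p9}.
From p7 via lambda: add p3, p13.
From p8 via lambda: add p1.
From p3 via lambda: add p14.
From p13 via lambda: add p5.
From p14 via lambda: add p4.
No new states can be added; the closed set is {p1, p3, p4, p5, p6, p7, p8, p9, p13, p14}.

{p1, p3, p4, p5, p6, p7, p8, p9, p13, p14}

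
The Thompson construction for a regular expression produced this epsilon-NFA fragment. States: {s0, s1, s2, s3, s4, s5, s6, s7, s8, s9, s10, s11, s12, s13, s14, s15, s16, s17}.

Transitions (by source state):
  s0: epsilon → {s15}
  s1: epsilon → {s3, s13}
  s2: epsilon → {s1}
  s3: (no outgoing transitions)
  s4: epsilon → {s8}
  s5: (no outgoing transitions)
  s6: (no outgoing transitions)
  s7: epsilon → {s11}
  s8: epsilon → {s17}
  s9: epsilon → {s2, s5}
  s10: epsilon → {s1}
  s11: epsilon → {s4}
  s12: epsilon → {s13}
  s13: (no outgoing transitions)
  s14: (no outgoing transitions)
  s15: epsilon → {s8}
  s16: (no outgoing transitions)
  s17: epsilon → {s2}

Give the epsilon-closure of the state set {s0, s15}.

Start with {s0, s15}.
From s15 via epsilon: add s8.
From s8 via epsilon: add s17.
From s17 via epsilon: add s2.
From s2 via epsilon: add s1.
From s1 via epsilon: add s3, s13.
No new states can be added; the closed set is {s0, s1, s2, s3, s8, s13, s15, s17}.

{s0, s1, s2, s3, s8, s13, s15, s17}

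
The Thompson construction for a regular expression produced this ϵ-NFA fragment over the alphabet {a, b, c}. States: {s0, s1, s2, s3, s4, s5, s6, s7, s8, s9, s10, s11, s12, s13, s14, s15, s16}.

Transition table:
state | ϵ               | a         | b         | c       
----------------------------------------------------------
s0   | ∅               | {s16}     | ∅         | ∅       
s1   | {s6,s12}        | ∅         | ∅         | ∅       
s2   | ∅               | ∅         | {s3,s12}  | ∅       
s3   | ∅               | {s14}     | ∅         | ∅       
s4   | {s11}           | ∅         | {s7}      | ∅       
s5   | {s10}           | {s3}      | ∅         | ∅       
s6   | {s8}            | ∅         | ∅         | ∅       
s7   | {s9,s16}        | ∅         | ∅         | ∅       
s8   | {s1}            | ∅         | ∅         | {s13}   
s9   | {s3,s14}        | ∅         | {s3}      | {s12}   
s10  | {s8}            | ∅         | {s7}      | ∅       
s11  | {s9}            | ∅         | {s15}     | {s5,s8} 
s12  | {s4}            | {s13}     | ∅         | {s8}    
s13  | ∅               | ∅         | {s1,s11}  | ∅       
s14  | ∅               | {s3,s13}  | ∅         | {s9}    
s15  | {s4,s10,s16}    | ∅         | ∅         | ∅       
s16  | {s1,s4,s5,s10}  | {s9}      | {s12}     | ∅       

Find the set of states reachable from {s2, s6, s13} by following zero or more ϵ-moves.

{s1, s2, s3, s4, s6, s8, s9, s11, s12, s13, s14}

Start with {s2, s6, s13}.
From s6 via ϵ: add s8.
From s8 via ϵ: add s1.
From s1 via ϵ: add s12.
From s12 via ϵ: add s4.
From s4 via ϵ: add s11.
From s11 via ϵ: add s9.
From s9 via ϵ: add s3, s14.
No new states can be added; the closed set is {s1, s2, s3, s4, s6, s8, s9, s11, s12, s13, s14}.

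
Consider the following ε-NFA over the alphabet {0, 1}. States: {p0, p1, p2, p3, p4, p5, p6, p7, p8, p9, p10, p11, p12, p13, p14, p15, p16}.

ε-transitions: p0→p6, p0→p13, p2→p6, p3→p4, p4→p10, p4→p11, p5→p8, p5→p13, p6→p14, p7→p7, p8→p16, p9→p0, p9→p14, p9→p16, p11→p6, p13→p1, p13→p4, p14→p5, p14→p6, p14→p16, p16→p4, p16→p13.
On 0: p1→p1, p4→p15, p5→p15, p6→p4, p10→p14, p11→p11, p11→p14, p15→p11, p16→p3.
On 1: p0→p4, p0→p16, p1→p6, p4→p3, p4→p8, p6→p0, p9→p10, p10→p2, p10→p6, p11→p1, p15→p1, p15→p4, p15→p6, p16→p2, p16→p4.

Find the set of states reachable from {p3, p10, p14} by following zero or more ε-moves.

Start with {p3, p10, p14}.
From p3 via ε: add p4.
From p14 via ε: add p5, p6, p16.
From p4 via ε: add p11.
From p5 via ε: add p8, p13.
From p13 via ε: add p1.
No new states can be added; the closed set is {p1, p3, p4, p5, p6, p8, p10, p11, p13, p14, p16}.

{p1, p3, p4, p5, p6, p8, p10, p11, p13, p14, p16}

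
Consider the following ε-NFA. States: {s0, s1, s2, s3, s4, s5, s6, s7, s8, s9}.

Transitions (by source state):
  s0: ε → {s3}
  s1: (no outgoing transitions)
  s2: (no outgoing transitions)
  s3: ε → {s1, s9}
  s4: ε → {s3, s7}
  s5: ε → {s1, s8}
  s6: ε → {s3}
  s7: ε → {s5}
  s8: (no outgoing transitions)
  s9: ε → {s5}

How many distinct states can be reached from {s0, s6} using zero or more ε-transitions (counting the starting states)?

Start with {s0, s6}.
From s0 via ε: add s3.
From s3 via ε: add s1, s9.
From s9 via ε: add s5.
From s5 via ε: add s8.
ε-closure = {s0, s1, s3, s5, s6, s8, s9}, which has 7 states.

7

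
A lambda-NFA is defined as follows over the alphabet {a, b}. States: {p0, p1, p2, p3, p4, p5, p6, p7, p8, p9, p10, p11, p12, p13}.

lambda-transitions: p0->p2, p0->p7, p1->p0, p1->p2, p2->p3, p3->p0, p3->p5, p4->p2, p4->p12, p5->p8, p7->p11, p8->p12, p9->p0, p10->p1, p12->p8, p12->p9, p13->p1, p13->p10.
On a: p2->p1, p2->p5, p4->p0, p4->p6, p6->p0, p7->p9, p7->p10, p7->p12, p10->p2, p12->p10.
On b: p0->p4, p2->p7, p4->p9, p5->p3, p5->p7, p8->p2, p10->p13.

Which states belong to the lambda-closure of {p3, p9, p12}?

{p0, p2, p3, p5, p7, p8, p9, p11, p12}

Start with {p3, p9, p12}.
From p3 via lambda: add p0, p5.
From p12 via lambda: add p8.
From p0 via lambda: add p2, p7.
From p7 via lambda: add p11.
No new states can be added; the closed set is {p0, p2, p3, p5, p7, p8, p9, p11, p12}.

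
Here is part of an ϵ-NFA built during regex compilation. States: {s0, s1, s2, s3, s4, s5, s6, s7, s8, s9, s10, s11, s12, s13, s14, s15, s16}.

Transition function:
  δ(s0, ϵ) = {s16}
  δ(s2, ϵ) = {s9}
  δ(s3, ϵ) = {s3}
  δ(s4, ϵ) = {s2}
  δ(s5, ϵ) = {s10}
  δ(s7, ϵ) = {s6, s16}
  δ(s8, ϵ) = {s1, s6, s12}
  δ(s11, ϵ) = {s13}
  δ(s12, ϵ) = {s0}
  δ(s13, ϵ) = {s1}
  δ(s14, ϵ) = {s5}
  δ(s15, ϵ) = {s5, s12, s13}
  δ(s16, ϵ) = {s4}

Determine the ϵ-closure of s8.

{s0, s1, s2, s4, s6, s8, s9, s12, s16}

Start with {s8}.
From s8 via ϵ: add s1, s6, s12.
From s12 via ϵ: add s0.
From s0 via ϵ: add s16.
From s16 via ϵ: add s4.
From s4 via ϵ: add s2.
From s2 via ϵ: add s9.
No new states can be added; the closed set is {s0, s1, s2, s4, s6, s8, s9, s12, s16}.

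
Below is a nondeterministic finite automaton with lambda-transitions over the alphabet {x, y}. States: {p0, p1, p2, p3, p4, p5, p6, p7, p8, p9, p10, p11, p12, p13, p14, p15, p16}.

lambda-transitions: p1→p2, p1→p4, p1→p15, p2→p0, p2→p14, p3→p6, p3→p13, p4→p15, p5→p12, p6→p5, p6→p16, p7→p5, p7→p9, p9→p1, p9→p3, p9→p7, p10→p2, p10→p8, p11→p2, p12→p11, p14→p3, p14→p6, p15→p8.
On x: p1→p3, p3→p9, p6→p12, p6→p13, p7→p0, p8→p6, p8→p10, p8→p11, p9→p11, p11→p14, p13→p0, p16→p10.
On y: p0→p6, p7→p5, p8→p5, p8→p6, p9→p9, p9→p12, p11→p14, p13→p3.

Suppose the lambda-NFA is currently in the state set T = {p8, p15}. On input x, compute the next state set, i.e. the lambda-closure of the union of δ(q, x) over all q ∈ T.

{p0, p2, p3, p5, p6, p8, p10, p11, p12, p13, p14, p16}

p8 on x → {p6, p10, p11}.
No x-transition from p15.
Union after reading x: {p6, p10, p11}.
Now take the lambda-closure:
From p6 via lambda: add p5, p16.
From p10 via lambda: add p2, p8.
From p2 via lambda: add p0, p14.
From p5 via lambda: add p12.
From p14 via lambda: add p3.
From p3 via lambda: add p13.
No new states can be added; the closed set is {p0, p2, p3, p5, p6, p8, p10, p11, p12, p13, p14, p16}.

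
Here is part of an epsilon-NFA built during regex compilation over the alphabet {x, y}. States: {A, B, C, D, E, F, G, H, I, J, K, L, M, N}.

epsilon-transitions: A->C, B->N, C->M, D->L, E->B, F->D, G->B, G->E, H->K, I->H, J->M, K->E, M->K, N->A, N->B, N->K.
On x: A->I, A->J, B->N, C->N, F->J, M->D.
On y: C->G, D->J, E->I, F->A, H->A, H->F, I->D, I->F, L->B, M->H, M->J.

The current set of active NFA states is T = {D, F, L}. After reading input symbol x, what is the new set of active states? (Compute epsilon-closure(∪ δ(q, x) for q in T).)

{A, B, C, E, J, K, M, N}

F on x → {J}.
No x-transition from D, L.
Union after reading x: {J}.
Now take the epsilon-closure:
From J via epsilon: add M.
From M via epsilon: add K.
From K via epsilon: add E.
From E via epsilon: add B.
From B via epsilon: add N.
From N via epsilon: add A.
From A via epsilon: add C.
No new states can be added; the closed set is {A, B, C, E, J, K, M, N}.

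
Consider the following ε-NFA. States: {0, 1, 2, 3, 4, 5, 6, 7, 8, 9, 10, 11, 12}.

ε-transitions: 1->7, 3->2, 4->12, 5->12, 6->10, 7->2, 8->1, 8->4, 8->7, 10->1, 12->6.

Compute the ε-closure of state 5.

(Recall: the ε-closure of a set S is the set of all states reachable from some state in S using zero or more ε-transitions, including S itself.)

Start with {5}.
From 5 via ε: add 12.
From 12 via ε: add 6.
From 6 via ε: add 10.
From 10 via ε: add 1.
From 1 via ε: add 7.
From 7 via ε: add 2.
No new states can be added; the closed set is {1, 2, 5, 6, 7, 10, 12}.

{1, 2, 5, 6, 7, 10, 12}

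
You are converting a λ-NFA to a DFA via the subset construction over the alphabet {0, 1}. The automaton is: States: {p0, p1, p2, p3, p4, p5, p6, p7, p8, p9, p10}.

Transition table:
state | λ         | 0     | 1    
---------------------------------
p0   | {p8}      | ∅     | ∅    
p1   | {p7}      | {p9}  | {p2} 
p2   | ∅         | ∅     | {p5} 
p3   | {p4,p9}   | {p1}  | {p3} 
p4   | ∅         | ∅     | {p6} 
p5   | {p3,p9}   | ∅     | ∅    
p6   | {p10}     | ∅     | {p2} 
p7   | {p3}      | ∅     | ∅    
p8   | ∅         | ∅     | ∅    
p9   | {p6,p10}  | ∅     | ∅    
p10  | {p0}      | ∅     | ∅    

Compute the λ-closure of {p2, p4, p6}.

Start with {p2, p4, p6}.
From p6 via λ: add p10.
From p10 via λ: add p0.
From p0 via λ: add p8.
No new states can be added; the closed set is {p0, p2, p4, p6, p8, p10}.

{p0, p2, p4, p6, p8, p10}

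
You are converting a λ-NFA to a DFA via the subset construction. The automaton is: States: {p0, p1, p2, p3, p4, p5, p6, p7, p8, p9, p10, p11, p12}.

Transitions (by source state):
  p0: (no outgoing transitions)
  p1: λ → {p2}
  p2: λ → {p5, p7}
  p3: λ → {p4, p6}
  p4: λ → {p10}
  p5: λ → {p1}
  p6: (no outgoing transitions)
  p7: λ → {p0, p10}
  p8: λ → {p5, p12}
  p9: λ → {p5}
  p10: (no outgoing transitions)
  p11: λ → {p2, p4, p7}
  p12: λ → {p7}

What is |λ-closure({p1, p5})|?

Start with {p1, p5}.
From p1 via λ: add p2.
From p2 via λ: add p7.
From p7 via λ: add p0, p10.
λ-closure = {p0, p1, p2, p5, p7, p10}, which has 6 states.

6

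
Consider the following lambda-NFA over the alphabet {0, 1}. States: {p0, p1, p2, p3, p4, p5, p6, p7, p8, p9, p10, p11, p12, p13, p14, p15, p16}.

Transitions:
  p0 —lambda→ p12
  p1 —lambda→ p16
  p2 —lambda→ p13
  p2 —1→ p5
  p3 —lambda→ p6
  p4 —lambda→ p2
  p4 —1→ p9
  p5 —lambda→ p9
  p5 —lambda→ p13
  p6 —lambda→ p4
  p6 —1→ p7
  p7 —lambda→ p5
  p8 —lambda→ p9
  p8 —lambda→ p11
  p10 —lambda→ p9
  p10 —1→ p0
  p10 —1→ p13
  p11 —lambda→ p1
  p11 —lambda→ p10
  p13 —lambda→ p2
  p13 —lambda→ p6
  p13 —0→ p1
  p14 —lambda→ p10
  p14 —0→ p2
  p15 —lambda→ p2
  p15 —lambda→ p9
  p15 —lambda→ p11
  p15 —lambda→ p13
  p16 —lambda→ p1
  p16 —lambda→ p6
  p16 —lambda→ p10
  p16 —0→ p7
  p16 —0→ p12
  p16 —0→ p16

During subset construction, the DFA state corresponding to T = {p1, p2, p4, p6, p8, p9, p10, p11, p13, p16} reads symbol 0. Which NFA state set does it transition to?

{p1, p2, p4, p5, p6, p7, p9, p10, p12, p13, p16}

p13 on 0 → {p1}.
p16 on 0 → {p7, p12, p16}.
No 0-transition from p1, p2, p4, p6, p8, p9, p10, p11.
Union after reading 0: {p1, p7, p12, p16}.
Now take the lambda-closure:
From p7 via lambda: add p5.
From p16 via lambda: add p6, p10.
From p5 via lambda: add p9, p13.
From p6 via lambda: add p4.
From p4 via lambda: add p2.
No new states can be added; the closed set is {p1, p2, p4, p5, p6, p7, p9, p10, p12, p13, p16}.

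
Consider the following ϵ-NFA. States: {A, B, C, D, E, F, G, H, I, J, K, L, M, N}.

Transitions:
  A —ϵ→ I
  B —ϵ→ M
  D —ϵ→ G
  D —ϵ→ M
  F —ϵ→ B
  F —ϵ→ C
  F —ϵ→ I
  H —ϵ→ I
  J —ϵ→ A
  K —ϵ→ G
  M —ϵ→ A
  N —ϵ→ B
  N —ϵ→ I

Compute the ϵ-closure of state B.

{A, B, I, M}

Start with {B}.
From B via ϵ: add M.
From M via ϵ: add A.
From A via ϵ: add I.
No new states can be added; the closed set is {A, B, I, M}.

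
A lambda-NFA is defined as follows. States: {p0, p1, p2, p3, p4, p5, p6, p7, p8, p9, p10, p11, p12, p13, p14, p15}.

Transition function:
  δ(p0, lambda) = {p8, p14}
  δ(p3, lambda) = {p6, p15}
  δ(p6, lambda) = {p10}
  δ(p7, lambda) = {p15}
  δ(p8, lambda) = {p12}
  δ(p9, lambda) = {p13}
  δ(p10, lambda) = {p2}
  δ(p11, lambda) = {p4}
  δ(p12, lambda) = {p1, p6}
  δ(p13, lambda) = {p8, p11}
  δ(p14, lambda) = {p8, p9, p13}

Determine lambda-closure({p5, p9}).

Start with {p5, p9}.
From p9 via lambda: add p13.
From p13 via lambda: add p8, p11.
From p8 via lambda: add p12.
From p11 via lambda: add p4.
From p12 via lambda: add p1, p6.
From p6 via lambda: add p10.
From p10 via lambda: add p2.
No new states can be added; the closed set is {p1, p2, p4, p5, p6, p8, p9, p10, p11, p12, p13}.

{p1, p2, p4, p5, p6, p8, p9, p10, p11, p12, p13}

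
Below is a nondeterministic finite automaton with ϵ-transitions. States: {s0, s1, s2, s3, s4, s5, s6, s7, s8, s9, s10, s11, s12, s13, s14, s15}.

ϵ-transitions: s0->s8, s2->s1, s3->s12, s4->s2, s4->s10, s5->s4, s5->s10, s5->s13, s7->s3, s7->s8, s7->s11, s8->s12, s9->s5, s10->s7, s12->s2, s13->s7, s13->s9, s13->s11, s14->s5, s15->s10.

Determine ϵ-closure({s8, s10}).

{s1, s2, s3, s7, s8, s10, s11, s12}

Start with {s8, s10}.
From s8 via ϵ: add s12.
From s10 via ϵ: add s7.
From s7 via ϵ: add s3, s11.
From s12 via ϵ: add s2.
From s2 via ϵ: add s1.
No new states can be added; the closed set is {s1, s2, s3, s7, s8, s10, s11, s12}.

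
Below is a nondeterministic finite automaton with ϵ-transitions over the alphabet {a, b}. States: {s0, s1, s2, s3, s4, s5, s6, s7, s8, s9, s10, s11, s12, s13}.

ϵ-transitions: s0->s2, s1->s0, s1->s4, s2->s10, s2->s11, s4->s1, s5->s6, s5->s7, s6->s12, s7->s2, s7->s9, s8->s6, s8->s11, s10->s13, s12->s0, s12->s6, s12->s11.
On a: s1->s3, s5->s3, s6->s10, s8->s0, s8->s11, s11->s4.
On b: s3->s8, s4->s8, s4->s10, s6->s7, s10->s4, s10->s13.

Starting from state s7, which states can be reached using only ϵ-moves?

Start with {s7}.
From s7 via ϵ: add s2, s9.
From s2 via ϵ: add s10, s11.
From s10 via ϵ: add s13.
No new states can be added; the closed set is {s2, s7, s9, s10, s11, s13}.

{s2, s7, s9, s10, s11, s13}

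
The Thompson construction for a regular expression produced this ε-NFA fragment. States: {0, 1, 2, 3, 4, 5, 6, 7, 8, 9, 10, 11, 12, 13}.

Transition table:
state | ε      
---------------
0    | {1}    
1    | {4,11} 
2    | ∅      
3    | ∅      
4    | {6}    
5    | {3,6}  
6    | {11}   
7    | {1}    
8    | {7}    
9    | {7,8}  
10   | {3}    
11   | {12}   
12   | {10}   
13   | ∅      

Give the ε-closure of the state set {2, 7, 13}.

Start with {2, 7, 13}.
From 7 via ε: add 1.
From 1 via ε: add 4, 11.
From 4 via ε: add 6.
From 11 via ε: add 12.
From 12 via ε: add 10.
From 10 via ε: add 3.
No new states can be added; the closed set is {1, 2, 3, 4, 6, 7, 10, 11, 12, 13}.

{1, 2, 3, 4, 6, 7, 10, 11, 12, 13}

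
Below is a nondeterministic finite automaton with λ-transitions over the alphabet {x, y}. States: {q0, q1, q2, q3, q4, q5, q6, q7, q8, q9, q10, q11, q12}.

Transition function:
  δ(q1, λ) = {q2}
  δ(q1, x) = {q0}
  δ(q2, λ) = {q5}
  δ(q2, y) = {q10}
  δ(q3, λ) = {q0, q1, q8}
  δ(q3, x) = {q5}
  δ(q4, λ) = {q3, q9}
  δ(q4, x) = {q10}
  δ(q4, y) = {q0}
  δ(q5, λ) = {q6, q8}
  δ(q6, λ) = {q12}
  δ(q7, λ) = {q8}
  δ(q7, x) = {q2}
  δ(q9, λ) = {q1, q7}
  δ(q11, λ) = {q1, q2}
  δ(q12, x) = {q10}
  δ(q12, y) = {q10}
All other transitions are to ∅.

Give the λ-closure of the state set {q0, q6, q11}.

Start with {q0, q6, q11}.
From q6 via λ: add q12.
From q11 via λ: add q1, q2.
From q2 via λ: add q5.
From q5 via λ: add q8.
No new states can be added; the closed set is {q0, q1, q2, q5, q6, q8, q11, q12}.

{q0, q1, q2, q5, q6, q8, q11, q12}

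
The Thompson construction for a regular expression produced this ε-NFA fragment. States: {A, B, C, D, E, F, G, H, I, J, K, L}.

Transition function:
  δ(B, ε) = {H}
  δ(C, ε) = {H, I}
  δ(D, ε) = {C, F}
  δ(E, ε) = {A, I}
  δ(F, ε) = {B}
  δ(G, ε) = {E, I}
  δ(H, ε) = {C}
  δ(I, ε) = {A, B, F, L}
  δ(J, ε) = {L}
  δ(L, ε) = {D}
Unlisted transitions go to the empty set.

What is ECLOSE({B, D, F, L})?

Start with {B, D, F, L}.
From B via ε: add H.
From D via ε: add C.
From C via ε: add I.
From I via ε: add A.
No new states can be added; the closed set is {A, B, C, D, F, H, I, L}.

{A, B, C, D, F, H, I, L}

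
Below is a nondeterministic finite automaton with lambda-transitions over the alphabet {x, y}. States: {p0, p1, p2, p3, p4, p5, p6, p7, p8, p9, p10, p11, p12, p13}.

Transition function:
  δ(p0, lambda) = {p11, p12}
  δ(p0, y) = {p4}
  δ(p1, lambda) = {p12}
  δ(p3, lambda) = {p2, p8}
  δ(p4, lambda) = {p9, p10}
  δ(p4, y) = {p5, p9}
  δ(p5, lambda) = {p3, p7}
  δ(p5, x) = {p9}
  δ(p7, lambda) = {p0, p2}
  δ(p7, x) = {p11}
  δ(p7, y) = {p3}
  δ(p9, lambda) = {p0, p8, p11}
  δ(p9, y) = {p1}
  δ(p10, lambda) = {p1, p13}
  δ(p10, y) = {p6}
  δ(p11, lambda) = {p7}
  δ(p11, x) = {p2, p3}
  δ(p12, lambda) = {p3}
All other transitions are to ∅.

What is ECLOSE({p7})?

{p0, p2, p3, p7, p8, p11, p12}

Start with {p7}.
From p7 via lambda: add p0, p2.
From p0 via lambda: add p11, p12.
From p12 via lambda: add p3.
From p3 via lambda: add p8.
No new states can be added; the closed set is {p0, p2, p3, p7, p8, p11, p12}.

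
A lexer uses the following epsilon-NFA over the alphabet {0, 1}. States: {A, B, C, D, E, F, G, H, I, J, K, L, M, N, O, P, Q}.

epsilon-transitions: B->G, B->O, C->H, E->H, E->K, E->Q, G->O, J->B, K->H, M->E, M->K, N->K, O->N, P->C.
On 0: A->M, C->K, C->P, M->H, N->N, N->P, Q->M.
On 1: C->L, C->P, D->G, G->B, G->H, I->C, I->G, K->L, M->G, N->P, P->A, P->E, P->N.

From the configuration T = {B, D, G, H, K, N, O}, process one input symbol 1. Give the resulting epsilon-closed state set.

D on 1 → {G}.
G on 1 → {B, H}.
K on 1 → {L}.
N on 1 → {P}.
No 1-transition from B, H, O.
Union after reading 1: {B, G, H, L, P}.
Now take the epsilon-closure:
From B via epsilon: add O.
From P via epsilon: add C.
From O via epsilon: add N.
From N via epsilon: add K.
No new states can be added; the closed set is {B, C, G, H, K, L, N, O, P}.

{B, C, G, H, K, L, N, O, P}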